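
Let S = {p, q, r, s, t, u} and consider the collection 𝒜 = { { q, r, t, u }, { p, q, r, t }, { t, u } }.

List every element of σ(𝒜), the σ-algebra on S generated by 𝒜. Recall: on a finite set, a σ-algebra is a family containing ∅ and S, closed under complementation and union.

Seed the family with 𝒜 together with ∅ and S: { {}, { t, u }, { p, q, r, t }, { q, r, t, u }, S }.
Pass 1: 4 new —
  { p, s }  = { q, r, t, u }ᶜ
  { s, u }  = { p, q, r, t }ᶜ
  { p, q, r, s }  = { t, u }ᶜ
  { p, q, r, t, u }  = { t, u } ∪ { p, q, r, t }
  |family| = 9
Pass 2. New:
  { s }  = { p, q, r, t, u }ᶜ
  { p, s, u }  = { p, s } ∪ { s, u }
  { s, t, u }  = { t, u } ∪ { s, u }
  { p, s, t, u }  = { t, u } ∪ { p, s }
  { p, q, r, s, t }  = { p, s } ∪ { p, q, r, t }
  { p, q, r, s, u }  = { p, q, r, s } ∪ { s, u }
  { q, r, s, t, u }  = { s, u } ∪ { q, r, t, u }
  |family| = 16
Pass 3 adds 6:
  { p }  = { q, r, s, t, u }ᶜ
  { t }  = { p, q, r, s, u }ᶜ
  { u }  = { p, q, r, s, t }ᶜ
  { q, r }  = { p, s, t, u }ᶜ
  { p, q, r }  = { s, t, u }ᶜ
  { q, r, t }  = { p, s, u }ᶜ
  |family| = 22
Pass 4 adds 10:
  { p, t }  = { p } ∪ { t }
  { p, u }  = { p } ∪ { u }
  { s, t }  = { t } ∪ { s }
  { p, s, t }  = { t } ∪ { p, s }
  { p, t, u }  = { t, u } ∪ { p }
  { q, r, s }  = { q, r } ∪ { s }
  { q, r, u }  = { u } ∪ { q, r }
  { p, q, r, u }  = { p, q, r } ∪ { u }
  { q, r, s, t }  = { q, r, t } ∪ { s }
  { q, r, s, u }  = { q, r } ∪ { s, u }
  |family| = 32
After Pass 5 the family is unchanged; done.

Therefore σ(𝒜) = { {}, { p }, { s }, { t }, { u }, { p, s }, { p, t }, { p, u }, { q, r }, { s, t }, { s, u }, { t, u }, { p, q, r }, { p, s, t }, { p, s, u }, { p, t, u }, { q, r, s }, { q, r, t }, { q, r, u }, { s, t, u }, { p, q, r, s }, { p, q, r, t }, { p, q, r, u }, { p, s, t, u }, { q, r, s, t }, { q, r, s, u }, { q, r, t, u }, { p, q, r, s, t }, { p, q, r, s, u }, { p, q, r, t, u }, { q, r, s, t, u }, S } (|σ(𝒜)| = 32).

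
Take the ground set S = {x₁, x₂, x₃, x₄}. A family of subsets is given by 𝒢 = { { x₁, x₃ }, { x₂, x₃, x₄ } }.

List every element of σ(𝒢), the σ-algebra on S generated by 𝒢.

σ(𝒢) (8 sets): { {}, { x₁ }, { x₃ }, { x₁, x₃ }, { x₂, x₄ }, { x₁, x₂, x₄ }, { x₂, x₃, x₄ }, S }

Working:
Start: 𝒢 ∪ {∅, S} = { {}, { x₁, x₃ }, { x₂, x₃, x₄ }, S }.
Iteration 1: +2 →
  { x₁ }  = complement { x₂, x₃, x₄ }
  { x₂, x₄ }  = complement { x₁, x₃ }
  — 6 sets.
Iteration 2. New:
  { x₁, x₂, x₄ }  = { x₂, x₄ } ∪ { x₁ }
  — 7 sets.
Iteration 3: 1 new —
  { x₃ }  = complement { x₁, x₂, x₄ }
  — 8 sets.
Iteration 4: already closed under ᶜ and ∪.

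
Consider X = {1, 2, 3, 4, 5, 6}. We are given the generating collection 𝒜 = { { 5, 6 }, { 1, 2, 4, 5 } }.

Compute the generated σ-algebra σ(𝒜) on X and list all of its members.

Start: 𝒜 ∪ {∅, X} = { ∅, { 5, 6 }, { 1, 2, 4, 5 }, X }.
Round 1: 3 new —
  { 3, 6 }  = complement { 1, 2, 4, 5 }
  { 1, 2, 3, 4 }  = complement { 5, 6 }
  { 1, 2, 4, 5, 6 }  = { 5, 6 } ∪ { 1, 2, 4, 5 }
  — 7 sets.
Round 2 adds 4:
  { 3 }  = complement { 1, 2, 4, 5, 6 }
  { 3, 5, 6 }  = { 5, 6 } ∪ { 3, 6 }
  { 1, 2, 3, 4, 5 }  = { 1, 2, 3, 4 } ∪ { 1, 2, 4, 5 }
  { 1, 2, 3, 4, 6 }  = { 3, 6 } ∪ { 1, 2, 3, 4 }
  — 11 sets.
Round 3. New:
  { 5 }  = complement { 1, 2, 3, 4, 6 }
  { 6 }  = complement { 1, 2, 3, 4, 5 }
  { 1, 2, 4 }  = complement { 3, 5, 6 }
  — 14 sets.
Round 4 adds 2:
  { 3, 5 }  = { 3 } ∪ { 5 }
  { 1, 2, 4, 6 }  = { 1, 2, 4 } ∪ { 6 }
  — 16 sets.
Round 5: stable.

σ(𝒜) = { ∅, { 3 }, { 5 }, { 6 }, { 3, 5 }, { 3, 6 }, { 5, 6 }, { 1, 2, 4 }, { 3, 5, 6 }, { 1, 2, 3, 4 }, { 1, 2, 4, 5 }, { 1, 2, 4, 6 }, { 1, 2, 3, 4, 5 }, { 1, 2, 3, 4, 6 }, { 1, 2, 4, 5, 6 }, X }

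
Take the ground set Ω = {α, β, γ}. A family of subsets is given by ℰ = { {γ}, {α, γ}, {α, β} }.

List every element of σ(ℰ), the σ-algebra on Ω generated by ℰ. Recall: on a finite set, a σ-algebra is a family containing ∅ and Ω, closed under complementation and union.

Begin from { {}, {γ}, {α, β}, {α, γ}, Ω } (that is, ℰ plus ∅ and Ω).
Round 1. New:
  {β}  = Ω∖{α, γ}
  |family| = 6
Round 2. New:
  {β, γ}  = {γ} ∪ {β}
  |family| = 7
Round 3 (1 new):
  {α}  = Ω∖{β, γ}
  |family| = 8
Round 4: already closed under ᶜ and ∪.

Hence σ(ℰ) has 8 members: { {}, {α}, {β}, {γ}, {α, β}, {α, γ}, {β, γ}, Ω }.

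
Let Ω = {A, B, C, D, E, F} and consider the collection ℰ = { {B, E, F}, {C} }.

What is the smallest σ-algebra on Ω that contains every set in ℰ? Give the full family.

Start: ℰ ∪ {∅, Ω} = { {}, {C}, {B, E, F}, Ω }.
Round 1. New:
  {A, C, D}  = Ω∖{B, E, F}
  {B, C, E, F}  = {C} ∪ {B, E, F}
  {A, B, D, E, F}  = Ω∖{C}
Round 2 adds 1:
  {A, D}  = Ω∖{B, C, E, F}
Round 3: already closed under ᶜ and ∪.

σ(ℰ) = { {}, {C}, {A, D}, {A, C, D}, {B, E, F}, {B, C, E, F}, {A, B, D, E, F}, Ω }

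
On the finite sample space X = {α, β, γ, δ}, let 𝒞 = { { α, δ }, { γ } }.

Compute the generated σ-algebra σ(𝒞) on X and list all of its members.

σ(𝒞) = { {}, { β }, { γ }, { α, δ }, { β, γ }, { α, β, δ }, { α, γ, δ }, X }

Check:
Seed the family with 𝒞 together with ∅ and X: { {}, { γ }, { α, δ }, X }.
Pass 1 (3 new):
  { β, γ }  = ᶜ of { α, δ }
  { α, β, δ }  = ᶜ of { γ }
  { α, γ, δ }  = { γ } ∪ { α, δ }
  [7 total]
Pass 2 adds 1:
  { β }  = ᶜ of { α, γ, δ }
  [8 total]
Pass 3: already closed under ᶜ and ∪.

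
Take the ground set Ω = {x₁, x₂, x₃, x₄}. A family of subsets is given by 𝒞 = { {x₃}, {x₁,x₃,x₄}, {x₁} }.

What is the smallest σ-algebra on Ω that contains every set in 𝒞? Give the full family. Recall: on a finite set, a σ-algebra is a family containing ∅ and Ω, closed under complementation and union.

Initial family (5 sets): { {}, {x₁}, {x₃}, {x₁,x₃,x₄}, Ω }.
Pass 1: +4 →
  {x₂}  = complement {x₁,x₃,x₄}
  {x₁,x₃}  = {x₃} ∪ {x₁}
  {x₁,x₂,x₄}  = complement {x₃}
  {x₂,x₃,x₄}  = complement {x₁}
  — 9 sets.
Pass 2 (4 new):
  {x₁,x₂}  = {x₂} ∪ {x₁}
  {x₂,x₃}  = {x₂} ∪ {x₃}
  {x₂,x₄}  = complement {x₁,x₃}
  {x₁,x₂,x₃}  = {x₂} ∪ {x₁,x₃}
  — 13 sets.
Pass 3 (3 new):
  {x₄}  = complement {x₁,x₂,x₃}
  {x₁,x₄}  = complement {x₂,x₃}
  {x₃,x₄}  = complement {x₁,x₂}
  — 16 sets.
Pass 4: stable.

Therefore σ(𝒞) = { {}, {x₁}, {x₂}, {x₃}, {x₄}, {x₁,x₂}, {x₁,x₃}, {x₁,x₄}, {x₂,x₃}, {x₂,x₄}, {x₃,x₄}, {x₁,x₂,x₃}, {x₁,x₂,x₄}, {x₁,x₃,x₄}, {x₂,x₃,x₄}, Ω } (|σ(𝒞)| = 16).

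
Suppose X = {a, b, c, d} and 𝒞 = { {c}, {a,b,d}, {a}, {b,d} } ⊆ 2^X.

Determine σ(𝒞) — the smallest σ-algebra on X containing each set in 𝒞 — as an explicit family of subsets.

Initial family (6 sets): { {}, {a}, {c}, {b,d}, {a,b,d}, X }.
Round 1: 2 new —
  {a,c}  = X∖{b,d}
  {b,c,d}  = X∖{a}
  [8 total]
After Round 2 the family is unchanged; done.

Therefore σ(𝒞) = { {}, {a}, {c}, {a,c}, {b,d}, {a,b,d}, {b,c,d}, X } (|σ(𝒞)| = 8).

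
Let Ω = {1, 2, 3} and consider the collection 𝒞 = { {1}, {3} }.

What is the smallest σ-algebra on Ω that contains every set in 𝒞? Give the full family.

Start: 𝒞 ∪ {∅, Ω} = { {}, {1}, {3}, Ω }.
Pass 1 (3 new):
  {1, 2}  = complement {3}
  {1, 3}  = {3} ∪ {1}
  {2, 3}  = complement {1}
  |family| = 7
Pass 2: +1 →
  {2}  = complement {1, 3}
  |family| = 8
Pass 3: closed — nothing new.

|σ(𝒞)| = 8.  σ(𝒞) = { {}, {1}, {2}, {3}, {1, 2}, {1, 3}, {2, 3}, Ω }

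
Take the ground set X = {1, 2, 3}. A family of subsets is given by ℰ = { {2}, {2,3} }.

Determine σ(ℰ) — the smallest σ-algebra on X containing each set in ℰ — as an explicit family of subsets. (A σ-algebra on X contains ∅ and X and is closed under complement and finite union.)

Start: ℰ ∪ {∅, X} = { ∅, {2}, {2,3}, X }.
Pass 1: +2 →
  {1}  = X∖{2,3}
  {1,3}  = X∖{2}
  — 6 sets.
Pass 2: +1 →
  {1,2}  = {2} ∪ {1}
  — 7 sets.
Pass 3 (1 new):
  {3}  = X∖{1,2}
  — 8 sets.
Pass 4: no new sets; the family is a σ-algebra.

σ(ℰ) = { ∅, {1}, {2}, {3}, {1,2}, {1,3}, {2,3}, X }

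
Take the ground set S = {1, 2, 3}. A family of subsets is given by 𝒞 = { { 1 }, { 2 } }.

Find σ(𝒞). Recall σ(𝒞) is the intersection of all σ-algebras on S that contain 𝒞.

Begin from { ∅, { 1 }, { 2 }, S } (that is, 𝒞 plus ∅ and S).
Iteration 1 adds 3:
  { 1, 2 }  = { 1 } ∪ { 2 }
  { 1, 3 }  = { 2 }ᶜ
  { 2, 3 }  = { 1 }ᶜ
Iteration 2 adds 1:
  { 3 }  = { 1, 2 }ᶜ
Iteration 3 adds nothing — fixpoint reached.

Therefore σ(𝒞) = { ∅, { 1 }, { 2 }, { 3 }, { 1, 2 }, { 1, 3 }, { 2, 3 }, S } (|σ(𝒞)| = 8).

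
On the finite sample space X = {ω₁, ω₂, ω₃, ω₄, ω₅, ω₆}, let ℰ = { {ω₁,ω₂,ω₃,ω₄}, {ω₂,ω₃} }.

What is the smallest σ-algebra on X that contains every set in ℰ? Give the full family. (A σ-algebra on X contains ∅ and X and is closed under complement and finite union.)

Begin from { {}, {ω₂,ω₃}, {ω₁,ω₂,ω₃,ω₄}, X } (that is, ℰ plus ∅ and X).
Iteration 1 (2 new):
  {ω₅,ω₆}  = complement {ω₁,ω₂,ω₃,ω₄}
  {ω₁,ω₄,ω₅,ω₆}  = complement {ω₂,ω₃}
Iteration 2 adds 1:
  {ω₂,ω₃,ω₅,ω₆}  = {ω₂,ω₃} ∪ {ω₅,ω₆}
Iteration 3. New:
  {ω₁,ω₄}  = complement {ω₂,ω₃,ω₅,ω₆}
Iteration 4: no new sets; the family is a σ-algebra.

Therefore σ(ℰ) = { {}, {ω₁,ω₄}, {ω₂,ω₃}, {ω₅,ω₆}, {ω₁,ω₂,ω₃,ω₄}, {ω₁,ω₄,ω₅,ω₆}, {ω₂,ω₃,ω₅,ω₆}, X } (|σ(ℰ)| = 8).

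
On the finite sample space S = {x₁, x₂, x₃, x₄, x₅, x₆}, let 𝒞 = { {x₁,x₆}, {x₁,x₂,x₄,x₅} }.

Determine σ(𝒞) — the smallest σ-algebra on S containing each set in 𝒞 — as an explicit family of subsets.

Answer: σ(𝒞) = { ∅, {x₁}, {x₃}, {x₆}, {x₁,x₃}, {x₁,x₆}, {x₃,x₆}, {x₁,x₃,x₆}, {x₂,x₄,x₅}, {x₁,x₂,x₄,x₅}, {x₂,x₃,x₄,x₅}, {x₂,x₄,x₅,x₆}, {x₁,x₂,x₃,x₄,x₅}, {x₁,x₂,x₄,x₅,x₆}, {x₂,x₃,x₄,x₅,x₆}, S }

Check:
Begin from { ∅, {x₁,x₆}, {x₁,x₂,x₄,x₅}, S } (that is, 𝒞 plus ∅ and S).
Pass 1: 3 new —
  {x₃,x₆}  = ᶜ of {x₁,x₂,x₄,x₅}
  {x₂,x₃,x₄,x₅}  = ᶜ of {x₁,x₆}
  {x₁,x₂,x₄,x₅,x₆}  = {x₁,x₂,x₄,x₅} ∪ {x₁,x₆}
Pass 2 (4 new):
  {x₃}  = ᶜ of {x₁,x₂,x₄,x₅,x₆}
  {x₁,x₃,x₆}  = {x₃,x₆} ∪ {x₁,x₆}
  {x₁,x₂,x₃,x₄,x₅}  = {x₂,x₃,x₄,x₅} ∪ {x₁,x₂,x₄,x₅}
  {x₂,x₃,x₄,x₅,x₆}  = {x₃,x₆} ∪ {x₂,x₃,x₄,x₅}
Pass 3. New:
  {x₁}  = ᶜ of {x₂,x₃,x₄,x₅,x₆}
  {x₆}  = ᶜ of {x₁,x₂,x₃,x₄,x₅}
  {x₂,x₄,x₅}  = ᶜ of {x₁,x₃,x₆}
Pass 4 (2 new):
  {x₁,x₃}  = {x₃} ∪ {x₁}
  {x₂,x₄,x₅,x₆}  = {x₂,x₄,x₅} ∪ {x₆}
Pass 5: already closed under ᶜ and ∪.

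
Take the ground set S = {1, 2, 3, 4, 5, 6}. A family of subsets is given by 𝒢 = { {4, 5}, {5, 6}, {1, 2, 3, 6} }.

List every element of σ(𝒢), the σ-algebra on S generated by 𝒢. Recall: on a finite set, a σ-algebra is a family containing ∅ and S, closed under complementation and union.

Answer: σ(𝒢) = { {}, {4}, {5}, {6}, {4, 5}, {4, 6}, {5, 6}, {1, 2, 3}, {4, 5, 6}, {1, 2, 3, 4}, {1, 2, 3, 5}, {1, 2, 3, 6}, {1, 2, 3, 4, 5}, {1, 2, 3, 4, 6}, {1, 2, 3, 5, 6}, S }

Check:
Start: 𝒢 ∪ {∅, S} = { {}, {4, 5}, {5, 6}, {1, 2, 3, 6}, S }.
Iteration 1: +3 →
  {4, 5, 6}  = {4, 5} ∪ {5, 6}
  {1, 2, 3, 4}  = S∖{5, 6}
  {1, 2, 3, 5, 6}  = {5, 6} ∪ {1, 2, 3, 6}
  |family| = 8
Iteration 2. New:
  {4}  = S∖{1, 2, 3, 5, 6}
  {1, 2, 3}  = S∖{4, 5, 6}
  {1, 2, 3, 4, 5}  = {4, 5} ∪ {1, 2, 3, 4}
  {1, 2, 3, 4, 6}  = {1, 2, 3, 6} ∪ {1, 2, 3, 4}
  |family| = 12
Iteration 3 (2 new):
  {5}  = S∖{1, 2, 3, 4, 6}
  {6}  = S∖{1, 2, 3, 4, 5}
  |family| = 14
Iteration 4: 2 new —
  {4, 6}  = {4} ∪ {6}
  {1, 2, 3, 5}  = {1, 2, 3} ∪ {5}
  |family| = 16
Iteration 5: already closed under ᶜ and ∪.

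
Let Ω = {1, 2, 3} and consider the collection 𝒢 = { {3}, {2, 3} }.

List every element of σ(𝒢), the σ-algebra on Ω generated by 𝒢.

Initial family (4 sets): { {}, {3}, {2, 3}, Ω }.
Pass 1: +2 →
  {1}  = Ω∖{2, 3}
  {1, 2}  = Ω∖{3}
  [6 total]
Pass 2 adds 1:
  {1, 3}  = {3} ∪ {1}
  [7 total]
Pass 3: +1 →
  {2}  = Ω∖{1, 3}
  [8 total]
Pass 4: already closed under ᶜ and ∪.

|σ(𝒢)| = 8.  σ(𝒢) = { {}, {1}, {2}, {3}, {1, 2}, {1, 3}, {2, 3}, Ω }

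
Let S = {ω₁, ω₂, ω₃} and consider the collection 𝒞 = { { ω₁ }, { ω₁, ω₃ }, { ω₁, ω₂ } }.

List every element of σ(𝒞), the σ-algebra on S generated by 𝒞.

σ(𝒞) (8 sets): { ∅, { ω₁ }, { ω₂ }, { ω₃ }, { ω₁, ω₂ }, { ω₁, ω₃ }, { ω₂, ω₃ }, S }

Trace:
Seed the family with 𝒞 together with ∅ and S: { ∅, { ω₁ }, { ω₁, ω₂ }, { ω₁, ω₃ }, S }.
Round 1. New:
  { ω₂ }  = { ω₁, ω₃ }ᶜ
  { ω₃ }  = { ω₁, ω₂ }ᶜ
  { ω₂, ω₃ }  = { ω₁ }ᶜ
  [8 total]
Round 2: already closed under ᶜ and ∪.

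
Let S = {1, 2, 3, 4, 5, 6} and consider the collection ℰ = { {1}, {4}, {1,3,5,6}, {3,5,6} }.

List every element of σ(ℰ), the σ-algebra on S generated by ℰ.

Begin from { {}, {1}, {4}, {3,5,6}, {1,3,5,6}, S } (that is, ℰ plus ∅ and S).
Step 1 (7 new):
  {1,4}  = {4} ∪ {1}
  {2,4}  = ᶜ of {1,3,5,6}
  {1,2,4}  = ᶜ of {3,5,6}
  {3,4,5,6}  = {3,5,6} ∪ {4}
  {1,2,3,5,6}  = ᶜ of {4}
  {1,3,4,5,6}  = {1,3,5,6} ∪ {4}
  {2,3,4,5,6}  = ᶜ of {1}
  (now 13)
Step 2: 3 new —
  {2}  = ᶜ of {1,3,4,5,6}
  {1,2}  = ᶜ of {3,4,5,6}
  {2,3,5,6}  = ᶜ of {1,4}
  (now 16)
Step 3: already closed under ᶜ and ∪.

|σ(ℰ)| = 16.  σ(ℰ) = { {}, {1}, {2}, {4}, {1,2}, {1,4}, {2,4}, {1,2,4}, {3,5,6}, {1,3,5,6}, {2,3,5,6}, {3,4,5,6}, {1,2,3,5,6}, {1,3,4,5,6}, {2,3,4,5,6}, S }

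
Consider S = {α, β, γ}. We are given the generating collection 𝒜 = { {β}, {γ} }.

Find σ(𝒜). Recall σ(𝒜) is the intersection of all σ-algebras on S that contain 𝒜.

Seed the family with 𝒜 together with ∅ and S: { {}, {β}, {γ}, S }.
Pass 1: +3 →
  {α,β}  = complement {γ}
  {α,γ}  = complement {β}
  {β,γ}  = {γ} ∪ {β}
  |family| = 7
Pass 2 (1 new):
  {α}  = complement {β,γ}
  |family| = 8
Pass 3 adds nothing — fixpoint reached.

Therefore σ(𝒜) = { {}, {α}, {β}, {γ}, {α,β}, {α,γ}, {β,γ}, S } (|σ(𝒜)| = 8).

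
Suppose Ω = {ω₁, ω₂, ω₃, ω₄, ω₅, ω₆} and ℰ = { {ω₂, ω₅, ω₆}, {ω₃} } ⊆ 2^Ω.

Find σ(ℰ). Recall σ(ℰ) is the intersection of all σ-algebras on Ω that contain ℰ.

σ(ℰ) = { ∅, {ω₃}, {ω₁, ω₄}, {ω₁, ω₃, ω₄}, {ω₂, ω₅, ω₆}, {ω₂, ω₃, ω₅, ω₆}, {ω₁, ω₂, ω₄, ω₅, ω₆}, Ω }

Check:
Begin from { ∅, {ω₃}, {ω₂, ω₅, ω₆}, Ω } (that is, ℰ plus ∅ and Ω).
Iteration 1 (3 new):
  {ω₁, ω₃, ω₄}  = {ω₂, ω₅, ω₆}ᶜ
  {ω₂, ω₃, ω₅, ω₆}  = {ω₃} ∪ {ω₂, ω₅, ω₆}
  {ω₁, ω₂, ω₄, ω₅, ω₆}  = {ω₃}ᶜ
  (now 7)
Iteration 2: +1 →
  {ω₁, ω₄}  = {ω₂, ω₃, ω₅, ω₆}ᶜ
  (now 8)
Iteration 3 adds nothing — fixpoint reached.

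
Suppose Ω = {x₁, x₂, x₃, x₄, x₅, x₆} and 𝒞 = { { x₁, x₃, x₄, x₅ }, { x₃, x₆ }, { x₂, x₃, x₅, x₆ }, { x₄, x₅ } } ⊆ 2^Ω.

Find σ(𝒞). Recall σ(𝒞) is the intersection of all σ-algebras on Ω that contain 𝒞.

|σ(𝒞)| = 64.  σ(𝒞) = { {  }, { x₁ }, { x₂ }, { x₃ }, { x₄ }, { x₅ }, { x₆ }, { x₁, x₂ }, { x₁, x₃ }, { x₁, x₄ }, { x₁, x₅ }, { x₁, x₆ }, { x₂, x₃ }, { x₂, x₄ }, { x₂, x₅ }, { x₂, x₆ }, { x₃, x₄ }, { x₃, x₅ }, { x₃, x₆ }, { x₄, x₅ }, { x₄, x₆ }, { x₅, x₆ }, { x₁, x₂, x₃ }, { x₁, x₂, x₄ }, { x₁, x₂, x₅ }, { x₁, x₂, x₆ }, { x₁, x₃, x₄ }, { x₁, x₃, x₅ }, { x₁, x₃, x₆ }, { x₁, x₄, x₅ }, { x₁, x₄, x₆ }, { x₁, x₅, x₆ }, { x₂, x₃, x₄ }, { x₂, x₃, x₅ }, { x₂, x₃, x₆ }, { x₂, x₄, x₅ }, { x₂, x₄, x₆ }, { x₂, x₅, x₆ }, { x₃, x₄, x₅ }, { x₃, x₄, x₆ }, { x₃, x₅, x₆ }, { x₄, x₅, x₆ }, { x₁, x₂, x₃, x₄ }, { x₁, x₂, x₃, x₅ }, { x₁, x₂, x₃, x₆ }, { x₁, x₂, x₄, x₅ }, { x₁, x₂, x₄, x₆ }, { x₁, x₂, x₅, x₆ }, { x₁, x₃, x₄, x₅ }, { x₁, x₃, x₄, x₆ }, { x₁, x₃, x₅, x₆ }, { x₁, x₄, x₅, x₆ }, { x₂, x₃, x₄, x₅ }, { x₂, x₃, x₄, x₆ }, { x₂, x₃, x₅, x₆ }, { x₂, x₄, x₅, x₆ }, { x₃, x₄, x₅, x₆ }, { x₁, x₂, x₃, x₄, x₅ }, { x₁, x₂, x₃, x₄, x₆ }, { x₁, x₂, x₃, x₅, x₆ }, { x₁, x₂, x₄, x₅, x₆ }, { x₁, x₃, x₄, x₅, x₆ }, { x₂, x₃, x₄, x₅, x₆ }, Ω }

Working:
Begin from { {  }, { x₃, x₆ }, { x₄, x₅ }, { x₁, x₃, x₄, x₅ }, { x₂, x₃, x₅, x₆ }, Ω } (that is, 𝒞 plus ∅ and Ω).
Round 1 adds 7:
  { x₁, x₄ }  = complement { x₂, x₃, x₅, x₆ }
  { x₂, x₆ }  = complement { x₁, x₃, x₄, x₅ }
  { x₁, x₂, x₃, x₆ }  = complement { x₄, x₅ }
  { x₁, x₂, x₄, x₅ }  = complement { x₃, x₆ }
  { x₃, x₄, x₅, x₆ }  = { x₄, x₅ } ∪ { x₃, x₆ }
  { x₁, x₃, x₄, x₅, x₆ }  = { x₁, x₃, x₄, x₅ } ∪ { x₃, x₆ }
  { x₂, x₃, x₄, x₅, x₆ }  = { x₄, x₅ } ∪ { x₂, x₃, x₅, x₆ }
  (now 13)
Round 2 adds 12:
  { x₁ }  = complement { x₂, x₃, x₄, x₅, x₆ }
  { x₂ }  = complement { x₁, x₃, x₄, x₅, x₆ }
  { x₁, x₂ }  = complement { x₃, x₄, x₅, x₆ }
  { x₁, x₄, x₅ }  = { x₄, x₅ } ∪ { x₁, x₄ }
  { x₂, x₃, x₆ }  = { x₂, x₆ } ∪ { x₃, x₆ }
  { x₁, x₂, x₄, x₆ }  = { x₂, x₆ } ∪ { x₁, x₄ }
  { x₁, x₃, x₄, x₆ }  = { x₁, x₄ } ∪ { x₃, x₆ }
  { x₂, x₄, x₅, x₆ }  = { x₂, x₆ } ∪ { x₄, x₅ }
  { x₁, x₂, x₃, x₄, x₅ }  = { x₁, x₂, x₄, x₅ } ∪ { x₁, x₃, x₄, x₅ }
  { x₁, x₂, x₃, x₄, x₆ }  = { x₁, x₂, x₃, x₆ } ∪ { x₁, x₄ }
  { x₁, x₂, x₃, x₅, x₆ }  = { x₁, x₂, x₃, x₆ } ∪ { x₂, x₃, x₅, x₆ }
  { x₁, x₂, x₄, x₅, x₆ }  = { x₂, x₆ } ∪ { x₁, x₂, x₄, x₅ }
  (now 25)
Round 3 adds 11:
  { x₃ }  = complement { x₁, x₂, x₄, x₅, x₆ }
  { x₄ }  = complement { x₁, x₂, x₃, x₅, x₆ }
  { x₅ }  = complement { x₁, x₂, x₃, x₄, x₆ }
  { x₆ }  = complement { x₁, x₂, x₃, x₄, x₅ }
  { x₁, x₃ }  = complement { x₂, x₄, x₅, x₆ }
  { x₂, x₅ }  = complement { x₁, x₃, x₄, x₆ }
  { x₃, x₅ }  = complement { x₁, x₂, x₄, x₆ }
  { x₁, x₂, x₄ }  = { x₂ } ∪ { x₁, x₄ }
  { x₁, x₂, x₆ }  = { x₁, x₂ } ∪ { x₂, x₆ }
  { x₁, x₃, x₆ }  = { x₃, x₆ } ∪ { x₁ }
  { x₂, x₄, x₅ }  = { x₂ } ∪ { x₄, x₅ }
  (now 36)
Round 4: +26 →
  { x₁, x₅ }  = { x₁ } ∪ { x₅ }
  { x₁, x₆ }  = { x₁ } ∪ { x₆ }
  { x₂, x₃ }  = { x₂ } ∪ { x₃ }
  { x₂, x₄ }  = { x₂ } ∪ { x₄ }
  { x₃, x₄ }  = { x₃ } ∪ { x₄ }
  { x₄, x₆ }  = { x₆ } ∪ { x₄ }
  { x₅, x₆ }  = { x₆ } ∪ { x₅ }
  { x₁, x₂, x₃ }  = { x₁, x₂ } ∪ { x₃ }
  { x₁, x₂, x₅ }  = { x₂, x₅ } ∪ { x₁, x₂ }
  { x₁, x₃, x₄ }  = { x₃ } ∪ { x₁, x₄ }
  { x₁, x₃, x₅ }  = { x₁ } ∪ { x₃, x₅ }
  { x₁, x₄, x₆ }  = { x₆ } ∪ { x₁, x₄ }
  { x₂, x₃, x₅ }  = { x₂, x₅ } ∪ { x₃ }
  { x₂, x₄, x₆ }  = { x₂, x₆ } ∪ { x₄ }
  { x₂, x₅, x₆ }  = { x₂, x₅ } ∪ { x₂, x₆ }
  { x₃, x₄, x₅ }  = complement { x₁, x₂, x₆ }
  { x₃, x₄, x₆ }  = { x₃, x₆ } ∪ { x₄ }
  { x₃, x₅, x₆ }  = complement { x₁, x₂, x₄ }
  { x₄, x₅, x₆ }  = { x₆ } ∪ { x₄, x₅ }
  { x₁, x₂, x₃, x₄ }  = { x₁, x₂, x₄ } ∪ { x₃ }
  { x₁, x₂, x₃, x₅ }  = { x₂, x₅ } ∪ { x₁, x₃ }
  { x₁, x₂, x₅, x₆ }  = { x₂, x₅ } ∪ { x₁, x₂, x₆ }
  { x₁, x₃, x₅, x₆ }  = { x₁, x₃, x₆ } ∪ { x₅ }
  { x₁, x₄, x₅, x₆ }  = { x₁, x₄, x₅ } ∪ { x₆ }
  { x₂, x₃, x₄, x₅ }  = { x₃ } ∪ { x₂, x₄, x₅ }
  { x₂, x₃, x₄, x₆ }  = { x₂, x₃, x₆ } ∪ { x₄ }
  (now 62)
Round 5 adds 2:
  { x₁, x₅, x₆ }  = { x₅, x₆ } ∪ { x₁, x₆ }
  { x₂, x₃, x₄ }  = { x₃, x₄ } ∪ { x₂ }
  (now 64)
Round 6: closed — nothing new.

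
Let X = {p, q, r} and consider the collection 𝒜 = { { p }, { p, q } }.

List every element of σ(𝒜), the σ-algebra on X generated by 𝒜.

Initial family (4 sets): { {}, { p }, { p, q }, X }.
Step 1 (2 new):
  { r }  = { p, q }ᶜ
  { q, r }  = { p }ᶜ
  (now 6)
Step 2 adds 1:
  { p, r }  = { r } ∪ { p }
  (now 7)
Step 3: 1 new —
  { q }  = { p, r }ᶜ
  (now 8)
After Step 4 the family is unchanged; done.

Therefore σ(𝒜) = { {}, { p }, { q }, { r }, { p, q }, { p, r }, { q, r }, X } (|σ(𝒜)| = 8).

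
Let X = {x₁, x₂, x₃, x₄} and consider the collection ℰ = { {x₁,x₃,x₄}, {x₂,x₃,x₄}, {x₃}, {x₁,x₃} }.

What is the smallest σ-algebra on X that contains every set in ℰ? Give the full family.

σ(ℰ) (16 sets): { ∅, {x₁}, {x₂}, {x₃}, {x₄}, {x₁,x₂}, {x₁,x₃}, {x₁,x₄}, {x₂,x₃}, {x₂,x₄}, {x₃,x₄}, {x₁,x₂,x₃}, {x₁,x₂,x₄}, {x₁,x₃,x₄}, {x₂,x₃,x₄}, X }

Working:
Begin from { ∅, {x₃}, {x₁,x₃}, {x₁,x₃,x₄}, {x₂,x₃,x₄}, X } (that is, ℰ plus ∅ and X).
Iteration 1. New:
  {x₁}  = {x₂,x₃,x₄}ᶜ
  {x₂}  = {x₁,x₃,x₄}ᶜ
  {x₂,x₄}  = {x₁,x₃}ᶜ
  {x₁,x₂,x₄}  = {x₃}ᶜ
  |family| = 10
Iteration 2 adds 3:
  {x₁,x₂}  = {x₂} ∪ {x₁}
  {x₂,x₃}  = {x₂} ∪ {x₃}
  {x₁,x₂,x₃}  = {x₂} ∪ {x₁,x₃}
  |family| = 13
Iteration 3. New:
  {x₄}  = {x₁,x₂,x₃}ᶜ
  {x₁,x₄}  = {x₂,x₃}ᶜ
  {x₃,x₄}  = {x₁,x₂}ᶜ
  |family| = 16
Iteration 4: no new sets; the family is a σ-algebra.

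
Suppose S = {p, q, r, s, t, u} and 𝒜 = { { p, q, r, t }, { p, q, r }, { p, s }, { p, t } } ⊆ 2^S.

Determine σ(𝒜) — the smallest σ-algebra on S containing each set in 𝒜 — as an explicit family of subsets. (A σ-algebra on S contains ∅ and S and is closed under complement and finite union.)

σ(𝒜) (32 sets): { {  }, { p }, { s }, { t }, { u }, { p, s }, { p, t }, { p, u }, { q, r }, { s, t }, { s, u }, { t, u }, { p, q, r }, { p, s, t }, { p, s, u }, { p, t, u }, { q, r, s }, { q, r, t }, { q, r, u }, { s, t, u }, { p, q, r, s }, { p, q, r, t }, { p, q, r, u }, { p, s, t, u }, { q, r, s, t }, { q, r, s, u }, { q, r, t, u }, { p, q, r, s, t }, { p, q, r, s, u }, { p, q, r, t, u }, { q, r, s, t, u }, S }

Derivation:
Begin from { {  }, { p, s }, { p, t }, { p, q, r }, { p, q, r, t }, S } (that is, 𝒜 plus ∅ and S).
Round 1. New:
  { s, u }  = ᶜ of { p, q, r, t }
  { p, s, t }  = { p, s } ∪ { p, t }
  { s, t, u }  = ᶜ of { p, q, r }
  { p, q, r, s }  = { p, q, r } ∪ { p, s }
  { q, r, s, u }  = ᶜ of { p, t }
  { q, r, t, u }  = ᶜ of { p, s }
  { p, q, r, s, t }  = { p, s } ∪ { p, q, r, t }
  |family| = 13
Round 2 (8 new):
  { u }  = ᶜ of { p, q, r, s, t }
  { t, u }  = ᶜ of { p, q, r, s }
  { p, s, u }  = { p, s } ∪ { s, u }
  { q, r, u }  = ᶜ of { p, s, t }
  { p, s, t, u }  = { p, s, t } ∪ { s, u }
  { p, q, r, s, u }  = { p, q, r } ∪ { q, r, s, u }
  { p, q, r, t, u }  = { p, q, r } ∪ { q, r, t, u }
  { q, r, s, t, u }  = { q, r, s, u } ∪ { s, t, u }
  |family| = 21
Round 3 (7 new):
  { p }  = ᶜ of { q, r, s, t, u }
  { s }  = ᶜ of { p, q, r, t, u }
  { t }  = ᶜ of { p, q, r, s, u }
  { q, r }  = ᶜ of { p, s, t, u }
  { p, t, u }  = { t, u } ∪ { p, t }
  { q, r, t }  = ᶜ of { p, s, u }
  { p, q, r, u }  = { p, q, r } ∪ { q, r, u }
  |family| = 28
Round 4. New:
  { p, u }  = { p } ∪ { u }
  { s, t }  = ᶜ of { p, q, r, u }
  { q, r, s }  = ᶜ of { p, t, u }
  { q, r, s, t }  = { q, r, t } ∪ { s }
  |family| = 32
Round 5 adds nothing — fixpoint reached.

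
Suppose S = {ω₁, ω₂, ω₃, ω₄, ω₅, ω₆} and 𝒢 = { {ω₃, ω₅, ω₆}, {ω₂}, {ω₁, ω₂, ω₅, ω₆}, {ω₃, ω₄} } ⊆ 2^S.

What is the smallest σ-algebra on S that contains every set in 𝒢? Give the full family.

σ(𝒢) (32 sets): { ∅, {ω₁}, {ω₂}, {ω₃}, {ω₄}, {ω₁, ω₂}, {ω₁, ω₃}, {ω₁, ω₄}, {ω₂, ω₃}, {ω₂, ω₄}, {ω₃, ω₄}, {ω₅, ω₆}, {ω₁, ω₂, ω₃}, {ω₁, ω₂, ω₄}, {ω₁, ω₃, ω₄}, {ω₁, ω₅, ω₆}, {ω₂, ω₃, ω₄}, {ω₂, ω₅, ω₆}, {ω₃, ω₅, ω₆}, {ω₄, ω₅, ω₆}, {ω₁, ω₂, ω₃, ω₄}, {ω₁, ω₂, ω₅, ω₆}, {ω₁, ω₃, ω₅, ω₆}, {ω₁, ω₄, ω₅, ω₆}, {ω₂, ω₃, ω₅, ω₆}, {ω₂, ω₄, ω₅, ω₆}, {ω₃, ω₄, ω₅, ω₆}, {ω₁, ω₂, ω₃, ω₅, ω₆}, {ω₁, ω₂, ω₄, ω₅, ω₆}, {ω₁, ω₃, ω₄, ω₅, ω₆}, {ω₂, ω₃, ω₄, ω₅, ω₆}, S }

Working:
Start: 𝒢 ∪ {∅, S} = { ∅, {ω₂}, {ω₃, ω₄}, {ω₃, ω₅, ω₆}, {ω₁, ω₂, ω₅, ω₆}, S }.
Round 1 adds 6:
  {ω₁, ω₂, ω₄}  = ᶜ of {ω₃, ω₅, ω₆}
  {ω₂, ω₃, ω₄}  = {ω₃, ω₄} ∪ {ω₂}
  {ω₂, ω₃, ω₅, ω₆}  = {ω₃, ω₅, ω₆} ∪ {ω₂}
  {ω₃, ω₄, ω₅, ω₆}  = {ω₃, ω₄} ∪ {ω₃, ω₅, ω₆}
  {ω₁, ω₂, ω₃, ω₅, ω₆}  = {ω₃, ω₅, ω₆} ∪ {ω₁, ω₂, ω₅, ω₆}
  {ω₁, ω₃, ω₄, ω₅, ω₆}  = ᶜ of {ω₂}
  — 12 sets.
Round 2: 7 new —
  {ω₄}  = ᶜ of {ω₁, ω₂, ω₃, ω₅, ω₆}
  {ω₁, ω₂}  = ᶜ of {ω₃, ω₄, ω₅, ω₆}
  {ω₁, ω₄}  = ᶜ of {ω₂, ω₃, ω₅, ω₆}
  {ω₁, ω₅, ω₆}  = ᶜ of {ω₂, ω₃, ω₄}
  {ω₁, ω₂, ω₃, ω₄}  = {ω₃, ω₄} ∪ {ω₁, ω₂, ω₄}
  {ω₁, ω₂, ω₄, ω₅, ω₆}  = {ω₁, ω₂, ω₄} ∪ {ω₁, ω₂, ω₅, ω₆}
  {ω₂, ω₃, ω₄, ω₅, ω₆}  = {ω₃, ω₄} ∪ {ω₂, ω₃, ω₅, ω₆}
  — 19 sets.
Round 3 (7 new):
  {ω₁}  = ᶜ of {ω₂, ω₃, ω₄, ω₅, ω₆}
  {ω₃}  = ᶜ of {ω₁, ω₂, ω₄, ω₅, ω₆}
  {ω₂, ω₄}  = {ω₂} ∪ {ω₄}
  {ω₅, ω₆}  = ᶜ of {ω₁, ω₂, ω₃, ω₄}
  {ω₁, ω₃, ω₄}  = {ω₃, ω₄} ∪ {ω₁, ω₄}
  {ω₁, ω₃, ω₅, ω₆}  = {ω₁, ω₅, ω₆} ∪ {ω₃, ω₅, ω₆}
  {ω₁, ω₄, ω₅, ω₆}  = {ω₁, ω₄} ∪ {ω₁, ω₅, ω₆}
  — 26 sets.
Round 4: 6 new —
  {ω₁, ω₃}  = {ω₁} ∪ {ω₃}
  {ω₂, ω₃}  = ᶜ of {ω₁, ω₄, ω₅, ω₆}
  {ω₁, ω₂, ω₃}  = {ω₁, ω₂} ∪ {ω₃}
  {ω₂, ω₅, ω₆}  = ᶜ of {ω₁, ω₃, ω₄}
  {ω₄, ω₅, ω₆}  = {ω₅, ω₆} ∪ {ω₄}
  {ω₂, ω₄, ω₅, ω₆}  = {ω₅, ω₆} ∪ {ω₂, ω₄}
  — 32 sets.
Round 5: stable.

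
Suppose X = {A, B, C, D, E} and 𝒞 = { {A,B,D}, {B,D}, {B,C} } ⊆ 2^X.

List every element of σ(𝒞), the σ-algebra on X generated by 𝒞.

Start: 𝒞 ∪ {∅, X} = { {}, {B,C}, {B,D}, {A,B,D}, X }.
Step 1 adds 5:
  {C,E}  = {A,B,D}ᶜ
  {A,C,E}  = {B,D}ᶜ
  {A,D,E}  = {B,C}ᶜ
  {B,C,D}  = {B,C} ∪ {B,D}
  {A,B,C,D}  = {B,C} ∪ {A,B,D}
Step 2: +7 →
  {E}  = {A,B,C,D}ᶜ
  {A,E}  = {B,C,D}ᶜ
  {B,C,E}  = {B,C} ∪ {C,E}
  {A,B,C,E}  = {A,C,E} ∪ {B,C}
  {A,B,D,E}  = {A,D,E} ∪ {A,B,D}
  {A,C,D,E}  = {A,D,E} ∪ {A,C,E}
  {B,C,D,E}  = {B,C,D} ∪ {C,E}
Step 3 adds 6:
  {A}  = {B,C,D,E}ᶜ
  {B}  = {A,C,D,E}ᶜ
  {C}  = {A,B,D,E}ᶜ
  {D}  = {A,B,C,E}ᶜ
  {A,D}  = {B,C,E}ᶜ
  {B,D,E}  = {B,D} ∪ {E}
Step 4. New:
  {A,B}  = {B} ∪ {A}
  {A,C}  = {B,D,E}ᶜ
  {B,E}  = {B} ∪ {E}
  {C,D}  = {C} ∪ {D}
  {D,E}  = {E} ∪ {D}
  {A,B,C}  = {B,C} ∪ {A}
  {A,B,E}  = {B} ∪ {A,E}
  {A,C,D}  = {C} ∪ {A,D}
  {C,D,E}  = {D} ∪ {C,E}
Step 5: no new sets; the family is a σ-algebra.

Hence σ(𝒞) has 32 members: { {}, {A}, {B}, {C}, {D}, {E}, {A,B}, {A,C}, {A,D}, {A,E}, {B,C}, {B,D}, {B,E}, {C,D}, {C,E}, {D,E}, {A,B,C}, {A,B,D}, {A,B,E}, {A,C,D}, {A,C,E}, {A,D,E}, {B,C,D}, {B,C,E}, {B,D,E}, {C,D,E}, {A,B,C,D}, {A,B,C,E}, {A,B,D,E}, {A,C,D,E}, {B,C,D,E}, X }.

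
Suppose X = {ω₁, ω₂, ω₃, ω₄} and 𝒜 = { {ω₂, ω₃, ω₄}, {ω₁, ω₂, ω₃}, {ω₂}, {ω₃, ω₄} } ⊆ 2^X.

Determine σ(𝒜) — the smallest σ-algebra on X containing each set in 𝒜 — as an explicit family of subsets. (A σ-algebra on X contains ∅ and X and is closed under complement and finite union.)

Seed the family with 𝒜 together with ∅ and X: { {}, {ω₂}, {ω₃, ω₄}, {ω₁, ω₂, ω₃}, {ω₂, ω₃, ω₄}, X }.
Pass 1 (4 new):
  {ω₁}  = ᶜ of {ω₂, ω₃, ω₄}
  {ω₄}  = ᶜ of {ω₁, ω₂, ω₃}
  {ω₁, ω₂}  = ᶜ of {ω₃, ω₄}
  {ω₁, ω₃, ω₄}  = ᶜ of {ω₂}
  (now 10)
Pass 2 adds 3:
  {ω₁, ω₄}  = {ω₄} ∪ {ω₁}
  {ω₂, ω₄}  = {ω₂} ∪ {ω₄}
  {ω₁, ω₂, ω₄}  = {ω₁, ω₂} ∪ {ω₄}
  (now 13)
Pass 3 (3 new):
  {ω₃}  = ᶜ of {ω₁, ω₂, ω₄}
  {ω₁, ω₃}  = ᶜ of {ω₂, ω₄}
  {ω₂, ω₃}  = ᶜ of {ω₁, ω₄}
  (now 16)
Pass 4: no new sets; the family is a σ-algebra.

σ(𝒜) = { {}, {ω₁}, {ω₂}, {ω₃}, {ω₄}, {ω₁, ω₂}, {ω₁, ω₃}, {ω₁, ω₄}, {ω₂, ω₃}, {ω₂, ω₄}, {ω₃, ω₄}, {ω₁, ω₂, ω₃}, {ω₁, ω₂, ω₄}, {ω₁, ω₃, ω₄}, {ω₂, ω₃, ω₄}, X }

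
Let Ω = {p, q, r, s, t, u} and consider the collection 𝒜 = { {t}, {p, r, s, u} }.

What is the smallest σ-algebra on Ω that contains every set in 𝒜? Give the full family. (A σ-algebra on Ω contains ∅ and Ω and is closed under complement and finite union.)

Start: 𝒜 ∪ {∅, Ω} = { ∅, {t}, {p, r, s, u}, Ω }.
Iteration 1 adds 3:
  {q, t}  = ᶜ of {p, r, s, u}
  {p, q, r, s, u}  = ᶜ of {t}
  {p, r, s, t, u}  = {p, r, s, u} ∪ {t}
  [7 total]
Iteration 2. New:
  {q}  = ᶜ of {p, r, s, t, u}
  [8 total]
Iteration 3: stable.

σ(𝒜) = { ∅, {q}, {t}, {q, t}, {p, r, s, u}, {p, q, r, s, u}, {p, r, s, t, u}, Ω }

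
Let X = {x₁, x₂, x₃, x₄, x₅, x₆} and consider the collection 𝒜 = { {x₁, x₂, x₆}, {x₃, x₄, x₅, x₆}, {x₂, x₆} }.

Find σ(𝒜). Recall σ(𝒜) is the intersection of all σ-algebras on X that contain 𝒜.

Begin from { ∅, {x₂, x₆}, {x₁, x₂, x₆}, {x₃, x₄, x₅, x₆}, X } (that is, 𝒜 plus ∅ and X).
Iteration 1: 4 new —
  {x₁, x₂}  = complement {x₃, x₄, x₅, x₆}
  {x₃, x₄, x₅}  = complement {x₁, x₂, x₆}
  {x₁, x₃, x₄, x₅}  = complement {x₂, x₆}
  {x₂, x₃, x₄, x₅, x₆}  = {x₃, x₄, x₅, x₆} ∪ {x₂, x₆}
  (now 9)
Iteration 2 (3 new):
  {x₁}  = complement {x₂, x₃, x₄, x₅, x₆}
  {x₁, x₂, x₃, x₄, x₅}  = {x₃, x₄, x₅} ∪ {x₁, x₂}
  {x₁, x₃, x₄, x₅, x₆}  = {x₃, x₄, x₅, x₆} ∪ {x₁, x₃, x₄, x₅}
  (now 12)
Iteration 3 adds 2:
  {x₂}  = complement {x₁, x₃, x₄, x₅, x₆}
  {x₆}  = complement {x₁, x₂, x₃, x₄, x₅}
  (now 14)
Iteration 4 (2 new):
  {x₁, x₆}  = {x₁} ∪ {x₆}
  {x₂, x₃, x₄, x₅}  = {x₃, x₄, x₅} ∪ {x₂}
  (now 16)
After Iteration 5 the family is unchanged; done.

|σ(𝒜)| = 16.  σ(𝒜) = { ∅, {x₁}, {x₂}, {x₆}, {x₁, x₂}, {x₁, x₆}, {x₂, x₆}, {x₁, x₂, x₆}, {x₃, x₄, x₅}, {x₁, x₃, x₄, x₅}, {x₂, x₃, x₄, x₅}, {x₃, x₄, x₅, x₆}, {x₁, x₂, x₃, x₄, x₅}, {x₁, x₃, x₄, x₅, x₆}, {x₂, x₃, x₄, x₅, x₆}, X }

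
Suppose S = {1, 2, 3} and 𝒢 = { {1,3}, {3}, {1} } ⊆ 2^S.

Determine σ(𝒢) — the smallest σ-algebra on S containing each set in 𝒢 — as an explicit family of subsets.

Start: 𝒢 ∪ {∅, S} = { {}, {1}, {3}, {1,3}, S }.
Pass 1 (3 new):
  {2}  = S∖{1,3}
  {1,2}  = S∖{3}
  {2,3}  = S∖{1}
  [8 total]
Pass 2: no new sets; the family is a σ-algebra.

|σ(𝒢)| = 8.  σ(𝒢) = { {}, {1}, {2}, {3}, {1,2}, {1,3}, {2,3}, S }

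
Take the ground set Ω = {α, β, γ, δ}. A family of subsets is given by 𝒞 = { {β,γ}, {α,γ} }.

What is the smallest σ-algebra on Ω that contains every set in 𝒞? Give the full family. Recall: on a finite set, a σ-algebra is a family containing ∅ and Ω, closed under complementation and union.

Initial family (4 sets): { {}, {α,γ}, {β,γ}, Ω }.
Pass 1 (3 new):
  {α,δ}  = complement {β,γ}
  {β,δ}  = complement {α,γ}
  {α,β,γ}  = {α,γ} ∪ {β,γ}
  (now 7)
Pass 2 adds 4:
  {δ}  = complement {α,β,γ}
  {α,β,δ}  = {α,δ} ∪ {β,δ}
  {α,γ,δ}  = {α,δ} ∪ {α,γ}
  {β,γ,δ}  = {β,γ} ∪ {β,δ}
  (now 11)
Pass 3: 3 new —
  {α}  = complement {β,γ,δ}
  {β}  = complement {α,γ,δ}
  {γ}  = complement {α,β,δ}
  (now 14)
Pass 4 adds 2:
  {α,β}  = {β} ∪ {α}
  {γ,δ}  = {γ} ∪ {δ}
  (now 16)
After Pass 5 the family is unchanged; done.

Hence σ(𝒞) has 16 members: { {}, {α}, {β}, {γ}, {δ}, {α,β}, {α,γ}, {α,δ}, {β,γ}, {β,δ}, {γ,δ}, {α,β,γ}, {α,β,δ}, {α,γ,δ}, {β,γ,δ}, Ω }.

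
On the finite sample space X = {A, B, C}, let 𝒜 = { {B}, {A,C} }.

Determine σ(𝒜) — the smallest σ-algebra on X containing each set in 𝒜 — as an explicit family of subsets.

σ(𝒜) (4 sets): { {}, {B}, {A,C}, X }

Check:
Start: 𝒜 ∪ {∅, X} = { {}, {B}, {A,C}, X }.
Step 1: already closed under ᶜ and ∪.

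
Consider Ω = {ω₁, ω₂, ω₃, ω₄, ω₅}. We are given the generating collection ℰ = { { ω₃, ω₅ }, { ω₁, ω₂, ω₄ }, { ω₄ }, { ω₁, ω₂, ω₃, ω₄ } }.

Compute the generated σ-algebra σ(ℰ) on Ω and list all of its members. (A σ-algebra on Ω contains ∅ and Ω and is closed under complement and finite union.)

σ(ℰ) = { {}, { ω₃ }, { ω₄ }, { ω₅ }, { ω₁, ω₂ }, { ω₃, ω₄ }, { ω₃, ω₅ }, { ω₄, ω₅ }, { ω₁, ω₂, ω₃ }, { ω₁, ω₂, ω₄ }, { ω₁, ω₂, ω₅ }, { ω₃, ω₄, ω₅ }, { ω₁, ω₂, ω₃, ω₄ }, { ω₁, ω₂, ω₃, ω₅ }, { ω₁, ω₂, ω₄, ω₅ }, Ω }

Trace:
Initial family (6 sets): { {}, { ω₄ }, { ω₃, ω₅ }, { ω₁, ω₂, ω₄ }, { ω₁, ω₂, ω₃, ω₄ }, Ω }.
Step 1: 3 new —
  { ω₅ }  = ᶜ of { ω₁, ω₂, ω₃, ω₄ }
  { ω₃, ω₄, ω₅ }  = { ω₄ } ∪ { ω₃, ω₅ }
  { ω₁, ω₂, ω₃, ω₅ }  = ᶜ of { ω₄ }
  (now 9)
Step 2 adds 3:
  { ω₁, ω₂ }  = ᶜ of { ω₃, ω₄, ω₅ }
  { ω₄, ω₅ }  = { ω₅ } ∪ { ω₄ }
  { ω₁, ω₂, ω₄, ω₅ }  = { ω₁, ω₂, ω₄ } ∪ { ω₅ }
  (now 12)
Step 3: 3 new —
  { ω₃ }  = ᶜ of { ω₁, ω₂, ω₄, ω₅ }
  { ω₁, ω₂, ω₃ }  = ᶜ of { ω₄, ω₅ }
  { ω₁, ω₂, ω₅ }  = { ω₁, ω₂ } ∪ { ω₅ }
  (now 15)
Step 4 (1 new):
  { ω₃, ω₄ }  = ᶜ of { ω₁, ω₂, ω₅ }
  (now 16)
Step 5: no new sets; the family is a σ-algebra.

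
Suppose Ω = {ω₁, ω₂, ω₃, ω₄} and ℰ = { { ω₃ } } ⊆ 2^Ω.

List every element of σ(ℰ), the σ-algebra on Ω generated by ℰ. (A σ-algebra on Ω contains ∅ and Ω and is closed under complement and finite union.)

Answer: σ(ℰ) = { {  }, { ω₃ }, { ω₁, ω₂, ω₄ }, Ω }

Check:
Take S₀ = ℰ ∪ {∅, Ω} = { {  }, { ω₃ }, Ω }.
Iteration 1: +1 →
  { ω₁, ω₂, ω₄ }  = complement { ω₃ }
  [4 total]
Iteration 2: closed — nothing new.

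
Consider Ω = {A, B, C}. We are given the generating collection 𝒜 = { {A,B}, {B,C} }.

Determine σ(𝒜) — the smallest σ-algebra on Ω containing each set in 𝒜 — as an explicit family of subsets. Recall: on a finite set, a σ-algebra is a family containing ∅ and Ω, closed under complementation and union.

Seed the family with 𝒜 together with ∅ and Ω: { ∅, {A,B}, {B,C}, Ω }.
Pass 1: +2 →
  {A}  = Ω∖{B,C}
  {C}  = Ω∖{A,B}
Pass 2: 1 new —
  {A,C}  = {C} ∪ {A}
Pass 3. New:
  {B}  = Ω∖{A,C}
Pass 4: closed — nothing new.

Therefore σ(𝒜) = { ∅, {A}, {B}, {C}, {A,B}, {A,C}, {B,C}, Ω } (|σ(𝒜)| = 8).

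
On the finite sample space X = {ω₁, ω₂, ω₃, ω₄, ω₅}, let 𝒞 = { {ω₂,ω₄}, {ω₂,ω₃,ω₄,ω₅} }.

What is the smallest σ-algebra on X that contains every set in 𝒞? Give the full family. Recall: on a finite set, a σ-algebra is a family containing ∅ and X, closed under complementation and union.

|σ(𝒞)| = 8.  σ(𝒞) = { ∅, {ω₁}, {ω₂,ω₄}, {ω₃,ω₅}, {ω₁,ω₂,ω₄}, {ω₁,ω₃,ω₅}, {ω₂,ω₃,ω₄,ω₅}, X }

Trace:
Seed the family with 𝒞 together with ∅ and X: { ∅, {ω₂,ω₄}, {ω₂,ω₃,ω₄,ω₅}, X }.
Pass 1: 2 new —
  {ω₁}  = ᶜ of {ω₂,ω₃,ω₄,ω₅}
  {ω₁,ω₃,ω₅}  = ᶜ of {ω₂,ω₄}
  — 6 sets.
Pass 2: 1 new —
  {ω₁,ω₂,ω₄}  = {ω₂,ω₄} ∪ {ω₁}
  — 7 sets.
Pass 3: +1 →
  {ω₃,ω₅}  = ᶜ of {ω₁,ω₂,ω₄}
  — 8 sets.
Pass 4: closed — nothing new.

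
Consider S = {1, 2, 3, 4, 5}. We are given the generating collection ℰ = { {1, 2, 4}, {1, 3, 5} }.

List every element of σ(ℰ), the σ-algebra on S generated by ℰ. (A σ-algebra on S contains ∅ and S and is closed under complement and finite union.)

σ(ℰ) = { ∅, {1}, {2, 4}, {3, 5}, {1, 2, 4}, {1, 3, 5}, {2, 3, 4, 5}, S }

Check:
Take S₀ = ℰ ∪ {∅, S} = { ∅, {1, 2, 4}, {1, 3, 5}, S }.
Round 1. New:
  {2, 4}  = ᶜ of {1, 3, 5}
  {3, 5}  = ᶜ of {1, 2, 4}
Round 2 (1 new):
  {2, 3, 4, 5}  = {3, 5} ∪ {2, 4}
Round 3: 1 new —
  {1}  = ᶜ of {2, 3, 4, 5}
Round 4: no new sets; the family is a σ-algebra.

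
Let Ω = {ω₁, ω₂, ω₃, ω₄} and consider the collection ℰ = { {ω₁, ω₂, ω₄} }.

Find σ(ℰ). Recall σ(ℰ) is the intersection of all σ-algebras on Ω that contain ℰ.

Answer: σ(ℰ) = { {}, {ω₃}, {ω₁, ω₂, ω₄}, Ω }

Working:
Initial family (3 sets): { {}, {ω₁, ω₂, ω₄}, Ω }.
Step 1: 1 new —
  {ω₃}  = Ω∖{ω₁, ω₂, ω₄}
After Step 2 the family is unchanged; done.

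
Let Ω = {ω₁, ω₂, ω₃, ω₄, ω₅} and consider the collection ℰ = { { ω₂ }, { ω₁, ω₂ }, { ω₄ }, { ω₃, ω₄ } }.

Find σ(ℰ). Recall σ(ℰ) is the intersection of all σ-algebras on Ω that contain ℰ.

Initial family (6 sets): { {}, { ω₂ }, { ω₄ }, { ω₁, ω₂ }, { ω₃, ω₄ }, Ω }.
Round 1. New:
  { ω₂, ω₄ }  = { ω₄ } ∪ { ω₂ }
  { ω₁, ω₂, ω₄ }  = { ω₁, ω₂ } ∪ { ω₄ }
  { ω₁, ω₂, ω₅ }  = ᶜ of { ω₃, ω₄ }
  { ω₂, ω₃, ω₄ }  = { ω₃, ω₄ } ∪ { ω₂ }
  { ω₃, ω₄, ω₅ }  = ᶜ of { ω₁, ω₂ }
  { ω₁, ω₂, ω₃, ω₄ }  = { ω₃, ω₄ } ∪ { ω₁, ω₂ }
  { ω₁, ω₂, ω₃, ω₅ }  = ᶜ of { ω₄ }
  { ω₁, ω₃, ω₄, ω₅ }  = ᶜ of { ω₂ }
Round 2. New:
  { ω₅ }  = ᶜ of { ω₁, ω₂, ω₃, ω₄ }
  { ω₁, ω₅ }  = ᶜ of { ω₂, ω₃, ω₄ }
  { ω₃, ω₅ }  = ᶜ of { ω₁, ω₂, ω₄ }
  { ω₁, ω₃, ω₅ }  = ᶜ of { ω₂, ω₄ }
  { ω₁, ω₂, ω₄, ω₅ }  = { ω₁, ω₂, ω₄ } ∪ { ω₁, ω₂, ω₅ }
  { ω₂, ω₃, ω₄, ω₅ }  = { ω₃, ω₄, ω₅ } ∪ { ω₂, ω₃, ω₄ }
Round 3: +7 →
  { ω₁ }  = ᶜ of { ω₂, ω₃, ω₄, ω₅ }
  { ω₃ }  = ᶜ of { ω₁, ω₂, ω₄, ω₅ }
  { ω₂, ω₅ }  = { ω₂ } ∪ { ω₅ }
  { ω₄, ω₅ }  = { ω₅ } ∪ { ω₄ }
  { ω₁, ω₄, ω₅ }  = { ω₁, ω₅ } ∪ { ω₄ }
  { ω₂, ω₃, ω₅ }  = { ω₂ } ∪ { ω₃, ω₅ }
  { ω₂, ω₄, ω₅ }  = { ω₂, ω₄ } ∪ { ω₅ }
Round 4. New:
  { ω₁, ω₃ }  = ᶜ of { ω₂, ω₄, ω₅ }
  { ω₁, ω₄ }  = ᶜ of { ω₂, ω₃, ω₅ }
  { ω₂, ω₃ }  = ᶜ of { ω₁, ω₄, ω₅ }
  { ω₁, ω₂, ω₃ }  = ᶜ of { ω₄, ω₅ }
  { ω₁, ω₃, ω₄ }  = ᶜ of { ω₂, ω₅ }
Round 5: no new sets; the family is a σ-algebra.

|σ(ℰ)| = 32.  σ(ℰ) = { {}, { ω₁ }, { ω₂ }, { ω₃ }, { ω₄ }, { ω₅ }, { ω₁, ω₂ }, { ω₁, ω₃ }, { ω₁, ω₄ }, { ω₁, ω₅ }, { ω₂, ω₃ }, { ω₂, ω₄ }, { ω₂, ω₅ }, { ω₃, ω₄ }, { ω₃, ω₅ }, { ω₄, ω₅ }, { ω₁, ω₂, ω₃ }, { ω₁, ω₂, ω₄ }, { ω₁, ω₂, ω₅ }, { ω₁, ω₃, ω₄ }, { ω₁, ω₃, ω₅ }, { ω₁, ω₄, ω₅ }, { ω₂, ω₃, ω₄ }, { ω₂, ω₃, ω₅ }, { ω₂, ω₄, ω₅ }, { ω₃, ω₄, ω₅ }, { ω₁, ω₂, ω₃, ω₄ }, { ω₁, ω₂, ω₃, ω₅ }, { ω₁, ω₂, ω₄, ω₅ }, { ω₁, ω₃, ω₄, ω₅ }, { ω₂, ω₃, ω₄, ω₅ }, Ω }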